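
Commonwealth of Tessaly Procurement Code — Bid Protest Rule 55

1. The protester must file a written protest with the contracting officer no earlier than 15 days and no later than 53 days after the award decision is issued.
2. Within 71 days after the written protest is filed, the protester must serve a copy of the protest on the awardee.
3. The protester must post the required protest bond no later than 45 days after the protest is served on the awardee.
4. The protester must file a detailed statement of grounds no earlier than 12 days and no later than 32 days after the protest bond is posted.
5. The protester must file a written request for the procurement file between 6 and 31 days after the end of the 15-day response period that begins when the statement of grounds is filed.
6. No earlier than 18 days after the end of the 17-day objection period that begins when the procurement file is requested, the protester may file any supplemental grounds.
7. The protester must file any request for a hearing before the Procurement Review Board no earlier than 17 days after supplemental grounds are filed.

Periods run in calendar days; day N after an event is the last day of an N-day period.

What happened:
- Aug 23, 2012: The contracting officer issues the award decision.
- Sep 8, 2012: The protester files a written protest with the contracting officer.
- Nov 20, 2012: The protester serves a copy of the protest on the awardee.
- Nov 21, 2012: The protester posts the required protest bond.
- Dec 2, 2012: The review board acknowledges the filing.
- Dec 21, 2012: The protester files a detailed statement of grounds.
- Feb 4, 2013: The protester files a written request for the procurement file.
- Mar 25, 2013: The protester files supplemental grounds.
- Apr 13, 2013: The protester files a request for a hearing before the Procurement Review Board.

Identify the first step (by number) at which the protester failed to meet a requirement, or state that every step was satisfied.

Step 2

Step 1: the window is 15–53 days after Aug 23, 2012 (when the award decision is issued), so Sep 7, 2012 through Oct 15, 2012; done Sep 8, 2012 — within the window.
Step 2: 71 days after Sep 8, 2012 (when the written protest is filed) is Nov 18, 2012; done Nov 20, 2012 — 2 days late.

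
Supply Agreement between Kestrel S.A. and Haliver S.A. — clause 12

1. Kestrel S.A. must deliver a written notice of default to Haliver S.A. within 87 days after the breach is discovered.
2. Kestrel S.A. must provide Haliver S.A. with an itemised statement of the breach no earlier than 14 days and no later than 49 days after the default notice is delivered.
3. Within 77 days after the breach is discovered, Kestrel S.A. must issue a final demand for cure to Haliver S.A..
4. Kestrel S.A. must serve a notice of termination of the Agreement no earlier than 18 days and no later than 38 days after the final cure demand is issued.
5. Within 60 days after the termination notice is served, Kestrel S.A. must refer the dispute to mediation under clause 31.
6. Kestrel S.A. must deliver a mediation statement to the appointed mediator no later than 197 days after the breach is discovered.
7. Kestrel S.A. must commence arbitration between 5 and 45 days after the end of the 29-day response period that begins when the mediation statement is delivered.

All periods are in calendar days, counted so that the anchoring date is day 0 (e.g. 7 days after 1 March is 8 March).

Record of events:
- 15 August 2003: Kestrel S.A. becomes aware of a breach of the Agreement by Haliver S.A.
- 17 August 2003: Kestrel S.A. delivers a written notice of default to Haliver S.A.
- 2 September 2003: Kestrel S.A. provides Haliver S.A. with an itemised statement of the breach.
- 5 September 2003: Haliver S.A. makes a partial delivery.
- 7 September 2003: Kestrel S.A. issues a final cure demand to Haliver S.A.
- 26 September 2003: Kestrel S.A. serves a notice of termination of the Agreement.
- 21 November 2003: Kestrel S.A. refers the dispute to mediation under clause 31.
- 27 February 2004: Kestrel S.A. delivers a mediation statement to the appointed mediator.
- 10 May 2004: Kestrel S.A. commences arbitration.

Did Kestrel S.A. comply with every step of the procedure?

Step 1 — counting 87 days from 15 August 2003 (when the breach is discovered) gives a deadline of 10 November 2003; completed 17 August 2003, before the deadline.
Step 2 — 14 and 49 days from 17 August 2003 (when the default notice is delivered) are 31 August 2003 and 5 October 2003 respectively; done 2 September 2003, which is between those dates.
Step 3 — counting 77 days from 15 August 2003 (when the breach is discovered) gives a deadline of 31 October 2003; completed 7 September 2003, before the deadline.
Step 4 — 18 and 38 days from 7 September 2003 (when the final cure demand is issued) are 25 September 2003 and 15 October 2003 respectively; done 26 September 2003 — within the window.
Step 5 — counting 60 days from 26 September 2003 (when the termination notice is served) gives a deadline of 25 November 2003; done 21 November 2003 — timely.
Step 6 — counting 197 days from 15 August 2003 (when the breach is discovered) gives a deadline of 28 February 2004; completed 27 February 2004, before the deadline.
Step 7 — 5 and 45 days from 27 March 2004 (end of the 29-day response period, which began when the mediation statement is delivered on 27 February 2004) are 1 April 2004 and 11 May 2004 respectively; done 10 May 2004, which is between those dates.

Yes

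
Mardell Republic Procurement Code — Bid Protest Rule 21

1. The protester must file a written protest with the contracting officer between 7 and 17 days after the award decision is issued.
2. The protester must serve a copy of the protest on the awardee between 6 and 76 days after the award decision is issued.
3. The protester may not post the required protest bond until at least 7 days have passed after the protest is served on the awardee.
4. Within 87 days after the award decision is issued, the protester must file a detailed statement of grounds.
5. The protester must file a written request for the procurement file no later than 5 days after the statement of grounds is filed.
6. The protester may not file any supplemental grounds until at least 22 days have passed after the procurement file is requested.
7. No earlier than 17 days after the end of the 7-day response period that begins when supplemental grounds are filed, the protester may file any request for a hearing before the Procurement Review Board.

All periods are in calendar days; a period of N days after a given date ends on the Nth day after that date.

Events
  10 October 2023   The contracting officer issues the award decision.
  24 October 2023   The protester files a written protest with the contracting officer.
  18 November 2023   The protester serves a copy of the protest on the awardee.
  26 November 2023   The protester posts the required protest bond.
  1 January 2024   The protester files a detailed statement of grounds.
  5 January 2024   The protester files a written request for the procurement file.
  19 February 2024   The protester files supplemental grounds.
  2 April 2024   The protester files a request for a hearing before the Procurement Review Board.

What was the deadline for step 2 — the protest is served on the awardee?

25 December 2023

Step 2 runs from 10 October 2023, when the award decision is issued. The window is 6–76 days after 10 October 2023; it closes on 25 December 2023.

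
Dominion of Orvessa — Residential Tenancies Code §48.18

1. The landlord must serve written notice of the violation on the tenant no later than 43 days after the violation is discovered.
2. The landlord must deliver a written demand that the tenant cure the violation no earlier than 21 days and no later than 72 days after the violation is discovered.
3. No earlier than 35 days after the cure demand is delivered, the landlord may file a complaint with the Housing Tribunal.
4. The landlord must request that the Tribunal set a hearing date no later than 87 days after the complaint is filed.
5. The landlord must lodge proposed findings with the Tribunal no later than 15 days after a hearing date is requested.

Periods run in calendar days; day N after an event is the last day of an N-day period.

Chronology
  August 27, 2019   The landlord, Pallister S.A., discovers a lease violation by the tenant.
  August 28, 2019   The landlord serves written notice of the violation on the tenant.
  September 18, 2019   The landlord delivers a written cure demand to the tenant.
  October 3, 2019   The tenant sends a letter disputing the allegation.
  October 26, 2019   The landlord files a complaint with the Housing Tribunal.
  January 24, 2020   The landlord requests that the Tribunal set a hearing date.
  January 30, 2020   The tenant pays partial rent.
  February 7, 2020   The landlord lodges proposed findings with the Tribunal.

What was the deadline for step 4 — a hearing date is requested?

Step 4 runs from October 26, 2019, when the complaint is filed. 87 days after October 26, 2019 is January 21, 2020.

January 21, 2020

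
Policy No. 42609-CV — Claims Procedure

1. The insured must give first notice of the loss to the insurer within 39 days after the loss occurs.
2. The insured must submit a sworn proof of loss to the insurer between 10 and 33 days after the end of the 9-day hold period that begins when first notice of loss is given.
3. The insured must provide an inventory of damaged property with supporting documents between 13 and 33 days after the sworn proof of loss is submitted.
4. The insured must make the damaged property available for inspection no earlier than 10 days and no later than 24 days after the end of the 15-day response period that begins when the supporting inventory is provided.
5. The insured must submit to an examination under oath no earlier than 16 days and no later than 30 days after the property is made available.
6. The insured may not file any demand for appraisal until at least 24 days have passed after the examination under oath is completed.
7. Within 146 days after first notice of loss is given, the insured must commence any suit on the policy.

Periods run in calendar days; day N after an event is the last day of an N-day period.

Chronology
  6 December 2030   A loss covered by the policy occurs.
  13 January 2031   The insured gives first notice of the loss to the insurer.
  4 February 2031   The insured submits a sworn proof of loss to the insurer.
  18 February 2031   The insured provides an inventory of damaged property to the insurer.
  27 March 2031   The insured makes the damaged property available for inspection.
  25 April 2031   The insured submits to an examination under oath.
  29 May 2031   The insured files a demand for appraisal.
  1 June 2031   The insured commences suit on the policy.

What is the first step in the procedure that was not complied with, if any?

(1) due by 6 December 2030 + 39 days = 14 January 2031; done 13 January 2031 — timely.
(2) the permitted window runs from 22 January 2031 + 10 = 1 February 2031 to 22 January 2031 + 33 = 24 February 2031; done 4 February 2031, which is between those dates.
(3) the permitted window runs from 4 February 2031 + 13 = 17 February 2031 to 4 February 2031 + 33 = 9 March 2031; done 18 February 2031 — within the window.
(4) the permitted window runs from 5 March 2031 + 10 = 15 March 2031 to 5 March 2031 + 24 = 29 March 2031; 27 March 2031 falls inside that range.
(5) the permitted window runs from 27 March 2031 + 16 = 12 April 2031 to 27 March 2031 + 30 = 26 April 2031; done 25 April 2031, which is between those dates.
(6) permitted from 25 April 2031 + 24 days = 19 May 2031 onward; done 29 May 2031 — permitted.
(7) due by 13 January 2031 + 146 days = 8 June 2031; 1 June 2031 is within that limit.

None — every step was satisfied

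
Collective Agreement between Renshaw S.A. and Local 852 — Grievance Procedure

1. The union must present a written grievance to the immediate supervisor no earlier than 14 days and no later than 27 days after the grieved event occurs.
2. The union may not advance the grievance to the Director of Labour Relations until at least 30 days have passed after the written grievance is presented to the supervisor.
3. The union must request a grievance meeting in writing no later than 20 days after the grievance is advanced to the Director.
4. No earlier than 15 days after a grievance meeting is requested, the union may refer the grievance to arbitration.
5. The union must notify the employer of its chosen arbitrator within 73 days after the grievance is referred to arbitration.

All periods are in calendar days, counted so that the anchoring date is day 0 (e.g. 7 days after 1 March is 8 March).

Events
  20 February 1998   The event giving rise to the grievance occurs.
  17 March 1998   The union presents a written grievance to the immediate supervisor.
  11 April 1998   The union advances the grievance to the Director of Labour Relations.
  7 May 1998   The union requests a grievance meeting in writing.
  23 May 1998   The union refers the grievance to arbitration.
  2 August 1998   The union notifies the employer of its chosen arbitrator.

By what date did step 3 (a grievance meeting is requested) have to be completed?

Step 3 runs from 11 April 1998, when the grievance is advanced to the Director. 20 days after 11 April 1998 is 1 May 1998.

1 May 1998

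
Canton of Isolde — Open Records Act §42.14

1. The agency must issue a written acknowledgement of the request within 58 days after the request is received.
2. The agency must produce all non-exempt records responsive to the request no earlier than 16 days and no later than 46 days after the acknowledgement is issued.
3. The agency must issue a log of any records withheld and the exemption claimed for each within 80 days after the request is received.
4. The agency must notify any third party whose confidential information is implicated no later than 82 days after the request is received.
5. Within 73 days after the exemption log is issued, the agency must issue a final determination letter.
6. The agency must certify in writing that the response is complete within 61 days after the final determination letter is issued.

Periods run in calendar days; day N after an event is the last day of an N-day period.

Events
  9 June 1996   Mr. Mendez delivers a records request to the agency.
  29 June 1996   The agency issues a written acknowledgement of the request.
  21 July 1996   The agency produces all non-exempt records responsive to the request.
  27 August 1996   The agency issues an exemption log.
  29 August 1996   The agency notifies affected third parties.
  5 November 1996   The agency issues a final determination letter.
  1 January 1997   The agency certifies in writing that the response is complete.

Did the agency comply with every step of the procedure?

Yes

Step 1: 58 days after 9 June 1996 (when the request is received) is 6 August 1996; completed 29 June 1996, before the deadline.
Step 2: the window is 16–46 days after 29 June 1996 (when the acknowledgement is issued), so 15 July 1996 through 14 August 1996; 21 July 1996 falls inside that range.
Step 3: 80 days after 9 June 1996 (when the request is received) is 28 August 1996; done 27 August 1996 — timely.
Step 4: 82 days after 9 June 1996 (when the request is received) is 30 August 1996; completed 29 August 1996, before the deadline.
Step 5: 73 days after 27 August 1996 (when the exemption log is issued) is 8 November 1996; 5 November 1996 is within that limit.
Step 6: 61 days after 5 November 1996 (when the final determination letter is issued) is 5 January 1997; done 1 January 1997 — timely.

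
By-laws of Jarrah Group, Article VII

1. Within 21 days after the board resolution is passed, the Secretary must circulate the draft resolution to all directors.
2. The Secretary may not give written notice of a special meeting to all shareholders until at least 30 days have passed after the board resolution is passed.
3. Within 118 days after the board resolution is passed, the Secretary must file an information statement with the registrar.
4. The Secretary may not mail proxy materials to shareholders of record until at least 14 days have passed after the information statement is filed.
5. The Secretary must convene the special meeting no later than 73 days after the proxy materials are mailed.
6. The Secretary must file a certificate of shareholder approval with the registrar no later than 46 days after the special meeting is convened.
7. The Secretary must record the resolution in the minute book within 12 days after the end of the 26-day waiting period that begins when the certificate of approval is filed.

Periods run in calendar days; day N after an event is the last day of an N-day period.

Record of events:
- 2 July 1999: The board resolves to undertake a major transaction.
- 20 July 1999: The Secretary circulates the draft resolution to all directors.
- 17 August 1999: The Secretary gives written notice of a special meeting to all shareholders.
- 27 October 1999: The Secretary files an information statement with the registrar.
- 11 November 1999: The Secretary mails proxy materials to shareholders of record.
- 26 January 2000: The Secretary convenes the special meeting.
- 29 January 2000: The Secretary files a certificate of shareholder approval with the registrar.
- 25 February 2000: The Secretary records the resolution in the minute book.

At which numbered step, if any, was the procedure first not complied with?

Step 5

Step 1 — counting 21 days from 2 July 1999 (when the board resolution is passed) gives a deadline of 23 July 1999; done 20 July 1999 — timely.
Step 2 — must wait 30 days from 2 July 1999 (when the board resolution is passed), so not before 1 August 1999; 17 August 1999 is on or after that date.
Step 3 — counting 118 days from 2 July 1999 (when the board resolution is passed) gives a deadline of 28 October 1999; done 27 October 1999 — timely.
Step 4 — must wait 14 days from 27 October 1999 (when the information statement is filed), so not before 10 November 1999; done 11 November 1999 — permitted.
Step 5 — counting 73 days from 11 November 1999 (when the proxy materials are mailed) gives a deadline of 23 January 2000; 26 January 2000 misses that deadline by 3 days.
The analysis stops there.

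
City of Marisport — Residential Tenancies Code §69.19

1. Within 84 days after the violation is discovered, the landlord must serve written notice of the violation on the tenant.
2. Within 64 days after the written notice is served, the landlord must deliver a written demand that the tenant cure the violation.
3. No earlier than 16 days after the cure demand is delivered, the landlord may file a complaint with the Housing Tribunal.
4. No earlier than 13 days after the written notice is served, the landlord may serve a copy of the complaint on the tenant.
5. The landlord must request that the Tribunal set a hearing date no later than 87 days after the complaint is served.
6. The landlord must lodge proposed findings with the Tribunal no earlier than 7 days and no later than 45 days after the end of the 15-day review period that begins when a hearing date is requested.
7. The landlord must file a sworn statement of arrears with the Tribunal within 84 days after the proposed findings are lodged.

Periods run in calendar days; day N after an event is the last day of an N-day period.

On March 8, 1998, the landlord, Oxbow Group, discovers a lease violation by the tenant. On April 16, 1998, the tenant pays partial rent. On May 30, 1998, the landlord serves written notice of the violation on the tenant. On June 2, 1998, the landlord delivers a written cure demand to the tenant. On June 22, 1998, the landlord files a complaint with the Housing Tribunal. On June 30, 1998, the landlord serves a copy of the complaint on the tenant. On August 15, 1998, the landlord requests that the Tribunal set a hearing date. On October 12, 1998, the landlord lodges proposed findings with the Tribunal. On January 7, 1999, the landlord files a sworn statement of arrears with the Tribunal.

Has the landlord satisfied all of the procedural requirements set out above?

Step 1: 84 days after March 8, 1998 (when the violation is discovered) is May 31, 1998; done May 30, 1998 — timely.
Step 2: 64 days after May 30, 1998 (when the written notice is served) is August 2, 1998; completed June 2, 1998, before the deadline.
Step 3: the earliest permitted date is 16 days after June 2, 1998 (when the cure demand is delivered), i.e. June 18, 1998; June 22, 1998 is on or after that date.
Step 4: the earliest permitted date is 13 days after May 30, 1998 (when the written notice is served), i.e. June 12, 1998; done June 30, 1998, after the minimum wait.
Step 5: 87 days after June 30, 1998 (when the complaint is served) is September 25, 1998; August 15, 1998 is within that limit.
Step 6: the window is 7–45 days after August 30, 1998 (end of the 15-day review period, which began when a hearing date is requested on August 15, 1998), so September 6, 1998 through October 14, 1998; done October 12, 1998, which is between those dates.
Step 7: 84 days after October 12, 1998 (when the proposed findings are lodged) is January 4, 1999; January 7, 1999 misses that deadline by 3 days.

No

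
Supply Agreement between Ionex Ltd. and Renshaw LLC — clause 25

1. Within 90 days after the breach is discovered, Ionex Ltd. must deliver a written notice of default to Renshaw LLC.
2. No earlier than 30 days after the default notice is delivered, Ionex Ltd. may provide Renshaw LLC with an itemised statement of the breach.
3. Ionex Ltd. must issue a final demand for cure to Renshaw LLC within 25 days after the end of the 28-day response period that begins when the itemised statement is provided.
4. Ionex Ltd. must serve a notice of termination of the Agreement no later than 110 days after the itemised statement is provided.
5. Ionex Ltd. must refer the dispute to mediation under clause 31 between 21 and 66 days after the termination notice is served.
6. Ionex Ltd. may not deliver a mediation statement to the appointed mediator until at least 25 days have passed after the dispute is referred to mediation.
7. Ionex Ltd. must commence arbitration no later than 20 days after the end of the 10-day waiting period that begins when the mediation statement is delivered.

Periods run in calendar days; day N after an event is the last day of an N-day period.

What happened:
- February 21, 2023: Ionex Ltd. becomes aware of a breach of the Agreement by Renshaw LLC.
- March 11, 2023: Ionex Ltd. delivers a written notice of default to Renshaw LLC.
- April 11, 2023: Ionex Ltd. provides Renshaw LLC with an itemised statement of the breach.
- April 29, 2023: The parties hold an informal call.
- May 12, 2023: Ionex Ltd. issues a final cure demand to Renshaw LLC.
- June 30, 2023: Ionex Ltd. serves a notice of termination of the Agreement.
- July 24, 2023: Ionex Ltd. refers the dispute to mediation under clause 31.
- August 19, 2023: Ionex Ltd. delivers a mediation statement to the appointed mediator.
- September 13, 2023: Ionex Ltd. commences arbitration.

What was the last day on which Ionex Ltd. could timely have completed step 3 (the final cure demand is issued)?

June 3, 2023

The itemised statement is provided on April 11, 2023; the 28-day response period therefore ends May 9, 2023, and step 3 runs from that date. 25 days after May 9, 2023 is June 3, 2023.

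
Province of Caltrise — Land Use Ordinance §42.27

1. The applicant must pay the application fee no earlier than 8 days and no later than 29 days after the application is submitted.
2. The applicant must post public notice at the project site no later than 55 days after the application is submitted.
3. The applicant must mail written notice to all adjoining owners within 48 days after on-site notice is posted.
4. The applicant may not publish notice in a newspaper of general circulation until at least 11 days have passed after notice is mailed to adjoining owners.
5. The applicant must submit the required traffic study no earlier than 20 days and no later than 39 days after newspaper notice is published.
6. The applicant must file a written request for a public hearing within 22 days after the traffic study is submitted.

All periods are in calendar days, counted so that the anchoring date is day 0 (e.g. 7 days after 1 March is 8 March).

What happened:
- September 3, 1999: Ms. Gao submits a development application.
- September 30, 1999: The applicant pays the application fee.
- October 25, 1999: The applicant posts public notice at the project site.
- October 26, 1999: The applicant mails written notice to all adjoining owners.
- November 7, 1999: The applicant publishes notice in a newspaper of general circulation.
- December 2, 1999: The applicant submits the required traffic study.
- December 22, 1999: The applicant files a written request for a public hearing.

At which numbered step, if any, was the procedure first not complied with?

None — every step was satisfied

Step 1 — 8 and 29 days from September 3, 1999 (when the application is submitted) are September 11, 1999 and October 2, 1999 respectively; done September 30, 1999 — within the window.
Step 2 — counting 55 days from September 3, 1999 (when the application is submitted) gives a deadline of October 28, 1999; done October 25, 1999 — timely.
Step 3 — counting 48 days from October 25, 1999 (when on-site notice is posted) gives a deadline of December 12, 1999; done October 26, 1999 — timely.
Step 4 — must wait 11 days from October 26, 1999 (when notice is mailed to adjoining owners), so not before November 6, 1999; done November 7, 1999 — permitted.
Step 5 — 20 and 39 days from November 7, 1999 (when newspaper notice is published) are November 27, 1999 and December 16, 1999 respectively; December 2, 1999 falls inside that range.
Step 6 — counting 22 days from December 2, 1999 (when the traffic study is submitted) gives a deadline of December 24, 1999; done December 22, 1999 — timely.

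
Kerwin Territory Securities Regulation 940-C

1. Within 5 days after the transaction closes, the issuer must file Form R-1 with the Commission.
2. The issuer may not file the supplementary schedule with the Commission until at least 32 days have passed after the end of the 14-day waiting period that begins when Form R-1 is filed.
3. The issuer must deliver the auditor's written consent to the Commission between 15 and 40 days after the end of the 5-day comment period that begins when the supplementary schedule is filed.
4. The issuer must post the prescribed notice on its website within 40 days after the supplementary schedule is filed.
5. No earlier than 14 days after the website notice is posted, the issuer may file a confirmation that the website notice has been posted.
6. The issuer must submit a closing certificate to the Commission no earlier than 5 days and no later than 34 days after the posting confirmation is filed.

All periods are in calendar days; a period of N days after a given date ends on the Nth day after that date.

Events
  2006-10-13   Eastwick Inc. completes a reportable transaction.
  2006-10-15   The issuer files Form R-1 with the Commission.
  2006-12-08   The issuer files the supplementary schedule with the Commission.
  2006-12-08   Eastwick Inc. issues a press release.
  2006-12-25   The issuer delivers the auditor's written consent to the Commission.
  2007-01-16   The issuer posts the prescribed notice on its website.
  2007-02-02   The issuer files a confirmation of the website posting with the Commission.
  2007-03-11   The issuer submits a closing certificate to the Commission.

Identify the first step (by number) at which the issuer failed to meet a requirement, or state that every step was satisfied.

Step 1 — counting 5 days from 2006-10-13 (when the transaction closes) gives a deadline of 2006-10-18; completed 2006-10-15, before the deadline.
Step 2 — must wait 32 days from 2006-10-29 (end of the 14-day waiting period, which began when Form R-1 is filed on 2006-10-15), so not before 2006-11-30; done 2006-12-08, after the minimum wait.
Step 3 — 15 and 40 days from 2006-12-13 (end of the 5-day comment period, which began when the supplementary schedule is filed on 2006-12-08) are 2006-12-28 and 2007-01-22 respectively; 2006-12-25 is 3 days too early.

Step 3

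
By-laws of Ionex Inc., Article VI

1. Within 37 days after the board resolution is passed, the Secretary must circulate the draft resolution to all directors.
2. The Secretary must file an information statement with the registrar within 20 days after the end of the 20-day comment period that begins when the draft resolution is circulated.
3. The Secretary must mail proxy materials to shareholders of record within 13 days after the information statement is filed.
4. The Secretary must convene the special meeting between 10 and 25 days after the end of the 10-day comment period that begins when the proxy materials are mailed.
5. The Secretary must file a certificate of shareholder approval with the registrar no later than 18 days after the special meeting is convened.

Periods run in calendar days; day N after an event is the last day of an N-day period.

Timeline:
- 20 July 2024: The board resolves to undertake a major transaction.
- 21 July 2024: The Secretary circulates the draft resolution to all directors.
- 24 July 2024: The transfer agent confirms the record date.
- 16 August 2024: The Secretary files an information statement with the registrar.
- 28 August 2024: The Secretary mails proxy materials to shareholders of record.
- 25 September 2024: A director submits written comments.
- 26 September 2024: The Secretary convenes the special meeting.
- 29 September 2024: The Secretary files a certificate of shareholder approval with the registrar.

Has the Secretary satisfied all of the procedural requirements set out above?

Yes

Step 1: 37 days after 20 July 2024 (when the board resolution is passed) is 26 August 2024; 21 July 2024 is within that limit.
Step 2: 20 days after 10 August 2024 (end of the 20-day comment period, which began when the draft resolution is circulated on 21 July 2024) is 30 August 2024; done 16 August 2024 — timely.
Step 3: 13 days after 16 August 2024 (when the information statement is filed) is 29 August 2024; done 28 August 2024 — timely.
Step 4: the window is 10–25 days after 7 September 2024 (end of the 10-day comment period, which began when the proxy materials are mailed on 28 August 2024), so 17 September 2024 through 2 October 2024; done 26 September 2024, which is between those dates.
Step 5: 18 days after 26 September 2024 (when the special meeting is convened) is 14 October 2024; 29 September 2024 is within that limit.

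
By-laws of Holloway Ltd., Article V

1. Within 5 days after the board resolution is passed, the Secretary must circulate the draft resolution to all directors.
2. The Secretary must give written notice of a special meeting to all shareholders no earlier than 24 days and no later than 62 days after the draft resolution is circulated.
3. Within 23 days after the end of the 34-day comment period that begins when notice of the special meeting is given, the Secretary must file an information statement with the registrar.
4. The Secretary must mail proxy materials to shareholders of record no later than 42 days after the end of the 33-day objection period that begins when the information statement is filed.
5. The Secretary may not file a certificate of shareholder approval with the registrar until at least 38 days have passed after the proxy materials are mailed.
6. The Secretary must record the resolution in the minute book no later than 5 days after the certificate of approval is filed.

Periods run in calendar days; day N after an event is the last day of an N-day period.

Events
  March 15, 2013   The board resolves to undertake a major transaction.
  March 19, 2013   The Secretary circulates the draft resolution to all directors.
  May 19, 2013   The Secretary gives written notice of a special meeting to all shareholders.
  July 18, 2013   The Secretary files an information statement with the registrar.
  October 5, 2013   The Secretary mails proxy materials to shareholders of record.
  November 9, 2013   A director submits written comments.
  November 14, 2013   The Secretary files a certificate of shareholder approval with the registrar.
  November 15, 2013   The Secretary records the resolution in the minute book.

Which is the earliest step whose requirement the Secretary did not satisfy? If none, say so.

Step 3

Step 1: 5 days after March 15, 2013 (when the board resolution is passed) is March 20, 2013; done March 19, 2013 — timely.
Step 2: the window is 24–62 days after March 19, 2013 (when the draft resolution is circulated), so April 12, 2013 through May 20, 2013; May 19, 2013 falls inside that range.
Step 3: 23 days after June 22, 2013 (end of the 34-day comment period, which began when notice of the special meeting is given on May 19, 2013) is July 15, 2013; done July 18, 2013 — 3 days late.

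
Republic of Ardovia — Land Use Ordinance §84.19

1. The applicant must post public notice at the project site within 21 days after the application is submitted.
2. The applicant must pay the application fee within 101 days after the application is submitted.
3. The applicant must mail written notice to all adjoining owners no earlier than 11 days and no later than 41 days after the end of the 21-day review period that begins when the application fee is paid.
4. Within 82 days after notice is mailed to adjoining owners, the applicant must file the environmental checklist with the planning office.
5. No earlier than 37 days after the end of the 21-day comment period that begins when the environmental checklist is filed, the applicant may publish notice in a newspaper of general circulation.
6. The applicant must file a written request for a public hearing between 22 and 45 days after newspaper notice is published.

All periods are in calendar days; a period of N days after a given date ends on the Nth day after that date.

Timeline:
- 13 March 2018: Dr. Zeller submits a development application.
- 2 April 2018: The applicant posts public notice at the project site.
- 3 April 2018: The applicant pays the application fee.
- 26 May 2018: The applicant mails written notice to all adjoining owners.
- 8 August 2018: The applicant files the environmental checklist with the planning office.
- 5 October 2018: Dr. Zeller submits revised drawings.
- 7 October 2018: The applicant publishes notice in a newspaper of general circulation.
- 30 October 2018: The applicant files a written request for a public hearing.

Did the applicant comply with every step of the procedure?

Step 1: 21 days after 13 March 2018 (when the application is submitted) is 3 April 2018; 2 April 2018 is within that limit.
Step 2: 101 days after 13 March 2018 (when the application is submitted) is 22 June 2018; done 3 April 2018 — timely.
Step 3: the window is 11–41 days after 24 April 2018 (end of the 21-day review period, which began when the application fee is paid on 3 April 2018), so 5 May 2018 through 4 June 2018; 26 May 2018 falls inside that range.
Step 4: 82 days after 26 May 2018 (when notice is mailed to adjoining owners) is 16 August 2018; 8 August 2018 is within that limit.
Step 5: the earliest permitted date is 37 days after 29 August 2018 (end of the 21-day comment period, which began when the environmental checklist is filed on 8 August 2018), i.e. 5 October 2018; done 7 October 2018, after the minimum wait.
Step 6: the window is 22–45 days after 7 October 2018 (when newspaper notice is published), so 29 October 2018 through 21 November 2018; done 30 October 2018 — within the window.

Yes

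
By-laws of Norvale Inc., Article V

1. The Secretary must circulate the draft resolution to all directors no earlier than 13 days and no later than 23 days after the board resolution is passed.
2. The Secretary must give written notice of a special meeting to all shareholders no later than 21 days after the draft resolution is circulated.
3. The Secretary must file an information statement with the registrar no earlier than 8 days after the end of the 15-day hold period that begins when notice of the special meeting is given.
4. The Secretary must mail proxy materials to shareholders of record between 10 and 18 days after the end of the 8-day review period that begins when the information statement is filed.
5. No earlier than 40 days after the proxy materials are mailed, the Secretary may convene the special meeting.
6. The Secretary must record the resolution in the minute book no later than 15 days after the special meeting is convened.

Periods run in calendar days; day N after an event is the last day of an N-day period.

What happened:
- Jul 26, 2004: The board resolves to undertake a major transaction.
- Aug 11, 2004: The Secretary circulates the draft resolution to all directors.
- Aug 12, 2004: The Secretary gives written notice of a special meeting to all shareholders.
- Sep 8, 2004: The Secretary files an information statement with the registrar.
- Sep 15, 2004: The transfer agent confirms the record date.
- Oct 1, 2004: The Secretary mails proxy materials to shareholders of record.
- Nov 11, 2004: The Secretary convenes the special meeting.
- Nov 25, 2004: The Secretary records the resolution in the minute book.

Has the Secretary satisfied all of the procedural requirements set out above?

Yes

(1) the permitted window runs from Jul 26, 2004 + 13 = Aug 8, 2004 to Jul 26, 2004 + 23 = Aug 18, 2004; done Aug 11, 2004 — within the window.
(2) due by Aug 11, 2004 + 21 days = Sep 1, 2004; done Aug 12, 2004 — timely.
(3) permitted from Aug 27, 2004 + 8 days = Sep 4, 2004 onward; Sep 8, 2004 is on or after that date.
(4) the permitted window runs from Sep 16, 2004 + 10 = Sep 26, 2004 to Sep 16, 2004 + 18 = Oct 4, 2004; done Oct 1, 2004 — within the window.
(5) permitted from Oct 1, 2004 + 40 days = Nov 10, 2004 onward; Nov 11, 2004 is on or after that date.
(6) due by Nov 11, 2004 + 15 days = Nov 26, 2004; done Nov 25, 2004 — timely.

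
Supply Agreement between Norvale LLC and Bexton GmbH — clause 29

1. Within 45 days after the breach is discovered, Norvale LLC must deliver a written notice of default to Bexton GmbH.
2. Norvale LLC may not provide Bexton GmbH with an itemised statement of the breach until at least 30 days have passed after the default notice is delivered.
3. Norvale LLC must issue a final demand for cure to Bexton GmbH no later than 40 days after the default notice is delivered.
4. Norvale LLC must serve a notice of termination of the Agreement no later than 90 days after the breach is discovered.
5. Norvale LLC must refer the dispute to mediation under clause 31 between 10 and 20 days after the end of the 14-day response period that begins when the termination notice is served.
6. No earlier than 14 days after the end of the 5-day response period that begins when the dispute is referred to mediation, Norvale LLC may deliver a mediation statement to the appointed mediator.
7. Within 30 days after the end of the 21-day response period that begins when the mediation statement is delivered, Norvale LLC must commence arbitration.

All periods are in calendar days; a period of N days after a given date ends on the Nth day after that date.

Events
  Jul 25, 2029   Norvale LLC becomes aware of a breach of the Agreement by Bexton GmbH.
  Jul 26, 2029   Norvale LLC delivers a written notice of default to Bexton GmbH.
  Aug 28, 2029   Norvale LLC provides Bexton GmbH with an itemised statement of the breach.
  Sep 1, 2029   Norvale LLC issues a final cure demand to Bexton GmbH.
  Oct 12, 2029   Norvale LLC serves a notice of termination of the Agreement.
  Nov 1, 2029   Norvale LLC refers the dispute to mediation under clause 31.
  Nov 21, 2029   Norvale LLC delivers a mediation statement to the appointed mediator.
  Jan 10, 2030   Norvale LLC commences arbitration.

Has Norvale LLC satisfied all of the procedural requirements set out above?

No

Step 1 — counting 45 days from Jul 25, 2029 (when the breach is discovered) gives a deadline of Sep 8, 2029; done Jul 26, 2029 — timely.
Step 2 — must wait 30 days from Jul 26, 2029 (when the default notice is delivered), so not before Aug 25, 2029; Aug 28, 2029 is on or after that date.
Step 3 — counting 40 days from Jul 26, 2029 (when the default notice is delivered) gives a deadline of Sep 4, 2029; done Sep 1, 2029 — timely.
Step 4 — counting 90 days from Jul 25, 2029 (when the breach is discovered) gives a deadline of Oct 23, 2029; completed Oct 12, 2029, before the deadline.
Step 5 — 10 and 20 days from Oct 26, 2029 (end of the 14-day response period, which began when the termination notice is served on Oct 12, 2029) are Nov 5, 2029 and Nov 15, 2029 respectively; done Nov 1, 2029 — 4 days before the window opened.
Later steps need not be reached.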